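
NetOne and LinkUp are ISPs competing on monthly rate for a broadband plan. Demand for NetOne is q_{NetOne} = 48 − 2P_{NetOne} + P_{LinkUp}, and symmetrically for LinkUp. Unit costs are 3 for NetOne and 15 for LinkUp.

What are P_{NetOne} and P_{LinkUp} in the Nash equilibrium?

19.6, 24.4

NetOne's profit: π = (P_{NetOne} − 3)(48 − 2P_{NetOne} + P_{LinkUp}).
∂π/∂P_{NetOne} = 54 − 4P_{NetOne} + P_{LinkUp} = 0 ⇒ P_{NetOne} = 13.5 + 0.25P_{LinkUp}.
Similarly P_{LinkUp} = 19.5 + 0.25P_{NetOne}.
Plugging P_{LinkUp} into NetOne's best response: P_{NetOne} = 13.5 + 0.25(19.5 + 0.25P_{NetOne}) ⇒ 0.9375P_{NetOne} = 18.375, so P_{NetOne} = 19.6.
Then P_{LinkUp} = 19.5 + 0.25·19.6 = 24.4.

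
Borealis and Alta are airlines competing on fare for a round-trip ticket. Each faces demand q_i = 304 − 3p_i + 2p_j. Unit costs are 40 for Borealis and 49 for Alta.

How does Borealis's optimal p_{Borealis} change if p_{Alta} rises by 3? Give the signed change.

Borealis's profit: π = (p_{Borealis} − 40)(304 − 3p_{Borealis} + 2p_{Alta}).
∂π/∂p_{Borealis} = 424 − 6p_{Borealis} + 2p_{Alta} = 0 ⇒ p_{Borealis} = 212/3 + (1/3)p_{Alta}.
The reaction-function slope is 1/3, so a 3-unit rise in p_{Alta} moves p_{Borealis} by 1/3 × 3 = 1. Borealis's best response rises — the actions are strategic complements.

1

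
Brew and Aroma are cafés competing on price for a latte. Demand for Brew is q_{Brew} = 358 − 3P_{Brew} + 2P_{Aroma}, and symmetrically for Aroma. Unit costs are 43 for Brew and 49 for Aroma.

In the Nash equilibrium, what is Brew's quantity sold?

239.625

Brew's profit: π = (P_{Brew} − 43)(358 − 3P_{Brew} + 2P_{Aroma}).
∂π/∂P_{Brew} = 487 − 6P_{Brew} + 2P_{Aroma} = 0 ⇒ P_{Brew} = 487/6 + (1/3)P_{Aroma}.
Similarly P_{Aroma} = 505/6 + (1/3)P_{Brew}.
Substituting the second reaction function into the first: P_{Brew} = 487/6 + (1/3)(505/6 + (1/3)P_{Brew}), which gives (8/9)P_{Brew} = 983/9 ⇒ P_{Brew} = 122.875.
Then P_{Aroma} = 505/6 + (1/3)·122.875 = 125.125.
q_{Brew} = 358 − 3·122.875 + 2·125.125 = 239.625.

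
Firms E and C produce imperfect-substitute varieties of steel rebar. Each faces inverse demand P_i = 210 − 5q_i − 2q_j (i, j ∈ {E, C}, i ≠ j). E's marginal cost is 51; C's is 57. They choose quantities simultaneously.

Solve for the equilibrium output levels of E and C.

13.375, 12.625

Firm E's profit: π = q_E(210 − 5q_E − 2q_C) − 51q_E.
∂π/∂q_E = 159 − 10q_E − 2q_C = 0 ⇒ q_E = 15.9 − 0.2q_C.
Similarly q_C = 15.3 − 0.2q_E.
Substituting the second reaction function into the first: q_E = 15.9 − 0.2(15.3 − 0.2q_E), which gives 0.96q_E = 12.84 ⇒ q_E = 13.375.
Then q_C = 15.3 − 0.2·13.375 = 12.625.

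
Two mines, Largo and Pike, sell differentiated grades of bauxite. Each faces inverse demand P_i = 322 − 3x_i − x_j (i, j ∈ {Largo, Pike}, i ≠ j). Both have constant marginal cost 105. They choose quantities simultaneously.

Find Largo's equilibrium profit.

Mine Largo's profit: π = x_{Largo}(322 − 3x_{Largo} − x_{Pike}) − 105x_{Largo}.
∂π/∂x_{Largo} = 217 − 6x_{Largo} − x_{Pike} = 0 ⇒ x_{Largo} = 217/6 − (1/6)x_{Pike}.
Setting x_{Largo} = x_{Pike} in the reaction function: x_{Largo} = 217/6 − (1/6)x_{Largo}, so x_{Largo} = (217/6) / (7/6) = 31.
P_{Largo} = 322 − 3·31 − 31 = 198.
Profit = (198 − 105)·31 = 2883.

2883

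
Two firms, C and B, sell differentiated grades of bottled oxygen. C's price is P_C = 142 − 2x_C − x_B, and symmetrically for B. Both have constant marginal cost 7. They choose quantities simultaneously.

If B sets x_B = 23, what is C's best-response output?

28

Firm C's profit: π = x_C(142 − 2x_C − x_B) − 7x_C.
∂π/∂x_C = 135 − 4x_C − x_B = 0 ⇒ x_C = 33.75 − 0.25x_B.
At x_B = 23: x_C = 33.75 − 0.25·23 = 28.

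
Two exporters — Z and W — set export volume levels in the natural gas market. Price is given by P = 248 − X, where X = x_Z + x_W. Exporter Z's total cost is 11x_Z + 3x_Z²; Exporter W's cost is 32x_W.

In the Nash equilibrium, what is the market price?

Exporter Z's profit: π = x_Z(248 − (x_Z + x_W)) − 11x_Z − 3x_Z².
∂π/∂x_Z = 237 − 8x_Z − x_W = 0, so x_Z = 29.625 − 0.125x_W.
For W: ∂π/∂x_W = 216 − 2x_W − x_Z = 0 ⇒ x_W = 108 − 0.5x_Z.
Substituting the second reaction function into the first: x_Z = 29.625 − 0.125(108 − 0.5x_Z), which gives 0.9375x_Z = 16.125 ⇒ x_Z = 17.2.
Then x_W = 108 − 0.5·17.2 = 99.4.
Equilibrium price: P = 248 − 116.6 = 131.4.

131.4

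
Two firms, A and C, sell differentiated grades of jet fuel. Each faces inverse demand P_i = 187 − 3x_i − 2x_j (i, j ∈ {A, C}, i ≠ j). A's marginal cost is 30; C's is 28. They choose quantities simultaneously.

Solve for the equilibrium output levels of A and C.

19.5, 20

Firm A's profit: π = x_A(187 − 3x_A − 2x_C) − 30x_A.
∂π/∂x_A = 157 − 6x_A − 2x_C = 0 ⇒ x_A = 157/6 − (1/3)x_C.
Similarly x_C = 26.5 − (1/3)x_A.
Substituting the second reaction function into the first: x_A = 157/6 − (1/3)(26.5 − (1/3)x_A), which gives (8/9)x_A = 52/3 ⇒ x_A = 19.5.
Then x_C = 26.5 − (1/3)·19.5 = 20.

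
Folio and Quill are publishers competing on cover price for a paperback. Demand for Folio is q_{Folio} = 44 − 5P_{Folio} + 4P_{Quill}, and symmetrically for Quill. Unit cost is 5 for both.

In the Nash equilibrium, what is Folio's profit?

Folio's profit: π = (P_{Folio} − 5)(44 − 5P_{Folio} + 4P_{Quill}).
∂π/∂P_{Folio} = 69 − 10P_{Folio} + 4P_{Quill} = 0 ⇒ P_{Folio} = 6.9 + 0.4P_{Quill}.
By symmetry P_{Quill} = P_{Folio}; substituting into the reaction function, 0.6P_{Folio} = 6.9 and P_{Folio} = 11.5.
q_{Folio} = 44 − 5·11.5 + 4·11.5 = 32.5.
Profit = (11.5 − 5)·32.5 = 211.25.

211.25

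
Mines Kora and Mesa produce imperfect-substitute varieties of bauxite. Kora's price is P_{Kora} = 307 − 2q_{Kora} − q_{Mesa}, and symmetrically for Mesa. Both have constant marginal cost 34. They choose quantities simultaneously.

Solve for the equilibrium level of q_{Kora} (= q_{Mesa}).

54.6

Mine Kora's profit: π = q_{Kora}(307 − 2q_{Kora} − q_{Mesa}) − 34q_{Kora}.
∂π/∂q_{Kora} = 273 − 4q_{Kora} − q_{Mesa} = 0 ⇒ q_{Kora} = 68.25 − 0.25q_{Mesa}.
The game is symmetric, so in equilibrium q_{Mesa} = q_{Kora}: the reaction function gives 1.25q_{Kora} = 68.25, hence q_{Kora} = 54.6.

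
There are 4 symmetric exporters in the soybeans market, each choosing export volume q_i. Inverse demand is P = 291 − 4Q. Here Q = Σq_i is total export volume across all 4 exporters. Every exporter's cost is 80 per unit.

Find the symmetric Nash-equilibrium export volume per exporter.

A representative exporter's profit is π_i = q_i(291 − 4Q) − 80q_i, with Q = q_i + Σ_{j≠i} q_j.
First-order condition: 211 − 8q_i − 4Σ_{j≠i} q_j = 0.
With identical exporters, set every q_j = q: then 211 − 8q − 12q = 0, i.e. q = 211/20 = 10.55.

10.55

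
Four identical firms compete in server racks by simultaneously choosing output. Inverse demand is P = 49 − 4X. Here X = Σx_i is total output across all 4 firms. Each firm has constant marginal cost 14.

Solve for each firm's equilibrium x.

A representative firm's profit is π_i = x_i(49 − 4X) − 14x_i, with X = x_i + Σ_{j≠i} x_j.
First-order condition: 35 − 8x_i − 4Σ_{j≠i} x_j = 0.
With identical firms, set every x_j = x: then 35 − 8x − 12x = 0, i.e. x = 35/20 = 1.75.

1.75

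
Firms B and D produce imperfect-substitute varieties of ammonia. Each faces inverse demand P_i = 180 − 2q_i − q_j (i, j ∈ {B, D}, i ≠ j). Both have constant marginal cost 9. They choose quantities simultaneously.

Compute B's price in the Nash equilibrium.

Firm B's profit: π = q_B(180 − 2q_B − q_D) − 9q_B.
∂π/∂q_B = 171 − 4q_B − q_D = 0 ⇒ q_B = 42.75 − 0.25q_D.
The game is symmetric, so in equilibrium q_D = q_B: the reaction function gives 1.25q_B = 42.75, hence q_B = 34.2.
P_B = 180 − 2·34.2 − 34.2 = 77.4.

77.4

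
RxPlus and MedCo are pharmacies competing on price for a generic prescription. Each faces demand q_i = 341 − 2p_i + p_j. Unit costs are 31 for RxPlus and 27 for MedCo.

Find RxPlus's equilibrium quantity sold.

205.6

RxPlus's profit: π = (p_{RxPlus} − 31)(341 − 2p_{RxPlus} + p_{MedCo}).
∂π/∂p_{RxPlus} = 403 − 4p_{RxPlus} + p_{MedCo} = 0 ⇒ p_{RxPlus} = 100.75 + 0.25p_{MedCo}.
Similarly p_{MedCo} = 98.75 + 0.25p_{RxPlus}.
Plugging p_{MedCo} into RxPlus's best response: p_{RxPlus} = 100.75 + 0.25(98.75 + 0.25p_{RxPlus}) ⇒ 0.9375p_{RxPlus} = 125.4375, so p_{RxPlus} = 133.8.
Then p_{MedCo} = 98.75 + 0.25·133.8 = 132.2.
q_{RxPlus} = 341 − 2·133.8 + 132.2 = 205.6.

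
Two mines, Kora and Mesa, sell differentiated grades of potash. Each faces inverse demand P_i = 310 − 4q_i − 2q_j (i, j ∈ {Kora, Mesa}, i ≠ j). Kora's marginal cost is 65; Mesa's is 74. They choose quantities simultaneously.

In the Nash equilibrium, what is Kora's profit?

Mine Kora's profit: π = q_{Kora}(310 − 4q_{Kora} − 2q_{Mesa}) − 65q_{Kora}.
∂π/∂q_{Kora} = 245 − 8q_{Kora} − 2q_{Mesa} = 0 ⇒ q_{Kora} = 30.625 − 0.25q_{Mesa}.
Similarly q_{Mesa} = 29.5 − 0.25q_{Kora}.
Plugging q_{Mesa} into Kora's best response: q_{Kora} = 30.625 − 0.25(29.5 − 0.25q_{Kora}) ⇒ 0.9375q_{Kora} = 23.25, so q_{Kora} = 24.8.
Then q_{Mesa} = 29.5 − 0.25·24.8 = 23.3.
P_{Kora} = 310 − 4·24.8 − 2·23.3 = 164.2.
Profit = (164.2 − 65)·24.8 = 2460.16.

2460.16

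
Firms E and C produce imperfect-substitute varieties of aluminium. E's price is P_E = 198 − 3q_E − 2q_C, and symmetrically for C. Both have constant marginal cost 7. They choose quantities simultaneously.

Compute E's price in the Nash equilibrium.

78.625

Firm E's profit: π = q_E(198 − 3q_E − 2q_C) − 7q_E.
∂π/∂q_E = 191 − 6q_E − 2q_C = 0 ⇒ q_E = 191/6 − (1/3)q_C.
By symmetry q_C = q_E; substituting into the reaction function, (4/3)q_E = 191/6 and q_E = 23.875.
P_E = 198 − 3·23.875 − 2·23.875 = 78.625.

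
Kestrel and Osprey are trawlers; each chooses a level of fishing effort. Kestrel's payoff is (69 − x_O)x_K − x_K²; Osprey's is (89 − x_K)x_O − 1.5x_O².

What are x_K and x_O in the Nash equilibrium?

Expanding Kestrel's payoff: 69x_K − x_Ox_K − x_K².
∂π/∂x_K = 69 − x_O − 2x_K = 0, so x_K = 34.5 − 0.5x_O.
Likewise for Osprey: x_O = 89/3 − (1/3)x_K.
Substituting the second reaction function into the first: x_K = 34.5 − 0.5(89/3 − (1/3)x_K), which gives (5/6)x_K = 59/3 ⇒ x_K = 23.6.
Then x_O = 89/3 − (1/3)·23.6 = 21.8.

23.6, 21.8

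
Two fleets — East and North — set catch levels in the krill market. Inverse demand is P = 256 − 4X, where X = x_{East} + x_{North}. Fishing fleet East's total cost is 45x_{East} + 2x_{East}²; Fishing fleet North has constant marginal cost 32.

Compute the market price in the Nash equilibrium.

Fishing fleet East's profit: π = x_{East}(256 − 4(x_{East} + x_{North})) − 45x_{East} − 2x_{East}².
∂π/∂x_{East} = 211 − 12x_{East} − 4x_{North} = 0, so x_{East} = 211/12 − (1/3)x_{North}.
For North: ∂π/∂x_{North} = 224 − 8x_{North} − 4x_{East} = 0 ⇒ x_{North} = 28 − 0.5x_{East}.
Substituting the second reaction function into the first: x_{East} = 211/12 − (1/3)(28 − 0.5x_{East}), which gives (5/6)x_{East} = 8.25 ⇒ x_{East} = 9.9.
Then x_{North} = 28 − 0.5·9.9 = 23.05.
Equilibrium price: P = 256 − 4·32.95 = 124.2.

124.2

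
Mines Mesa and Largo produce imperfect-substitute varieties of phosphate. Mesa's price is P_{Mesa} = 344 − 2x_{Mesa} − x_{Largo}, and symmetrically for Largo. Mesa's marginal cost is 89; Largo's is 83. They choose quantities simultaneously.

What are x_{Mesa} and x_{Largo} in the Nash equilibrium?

50.6, 52.6

Mine Mesa's profit: π = x_{Mesa}(344 − 2x_{Mesa} − x_{Largo}) − 89x_{Mesa}.
∂π/∂x_{Mesa} = 255 − 4x_{Mesa} − x_{Largo} = 0 ⇒ x_{Mesa} = 63.75 − 0.25x_{Largo}.
Similarly x_{Largo} = 65.25 − 0.25x_{Mesa}.
Solving the two reaction functions simultaneously: (1 − (−0.25)(−0.25))x_{Mesa} = 63.75 − 0.25·65.25, so 0.9375x_{Mesa} = 47.4375 and x_{Mesa} = 50.6.
Then x_{Largo} = 65.25 − 0.25·50.6 = 52.6.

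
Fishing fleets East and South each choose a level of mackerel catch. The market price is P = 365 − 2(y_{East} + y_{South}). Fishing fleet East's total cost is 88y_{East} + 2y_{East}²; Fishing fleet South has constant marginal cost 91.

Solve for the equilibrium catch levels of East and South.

20, 58.5

Fishing fleet East's profit: π = y_{East}(365 − 2(y_{East} + y_{South})) − 88y_{East} − 2y_{East}².
∂π/∂y_{East} = 277 − 8y_{East} − 2y_{South} = 0, so y_{East} = 34.625 − 0.25y_{South}.
For South: ∂π/∂y_{South} = 274 − 4y_{South} − 2y_{East} = 0 ⇒ y_{South} = 68.5 − 0.5y_{East}.
Plugging y_{South} into East's best response: y_{East} = 34.625 − 0.25(68.5 − 0.5y_{East}) ⇒ 0.875y_{East} = 17.5, so y_{East} = 20.
Then y_{South} = 68.5 − 0.5·20 = 58.5.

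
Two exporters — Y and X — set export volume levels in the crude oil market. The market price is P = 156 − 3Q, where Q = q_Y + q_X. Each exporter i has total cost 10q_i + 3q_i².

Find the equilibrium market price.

97.6

Exporter Y's profit: π = q_Y(156 − 3(q_Y + q_X)) − 10q_Y − 3q_Y².
∂π/∂q_Y = 146 − 12q_Y − 3q_X = 0, so q_Y = 73/6 − 0.25q_X.
By symmetry q_X = q_Y; substituting into the reaction function, 1.25q_Y = 73/6 and q_Y = 146/15.
Equilibrium price: P = 156 − 3·(292/15) = 97.6.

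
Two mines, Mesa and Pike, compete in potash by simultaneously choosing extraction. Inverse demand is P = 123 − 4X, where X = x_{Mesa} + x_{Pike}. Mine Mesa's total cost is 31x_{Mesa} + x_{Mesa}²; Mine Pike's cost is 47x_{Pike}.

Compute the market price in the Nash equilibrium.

Mine Mesa's profit: π = x_{Mesa}(123 − 4(x_{Mesa} + x_{Pike})) − 31x_{Mesa} − x_{Mesa}².
∂π/∂x_{Mesa} = 92 − 10x_{Mesa} − 4x_{Pike} = 0, so x_{Mesa} = 9.2 − 0.4x_{Pike}.
For Pike: ∂π/∂x_{Pike} = 76 − 8x_{Pike} − 4x_{Mesa} = 0 ⇒ x_{Pike} = 9.5 − 0.5x_{Mesa}.
Solving the two reaction functions simultaneously: (1 − (−0.4)(−0.5))x_{Mesa} = 9.2 − 0.4·9.5, so 0.8x_{Mesa} = 5.4 and x_{Mesa} = 6.75.
Then x_{Pike} = 9.5 − 0.5·6.75 = 6.125.
Equilibrium price: P = 123 − 4·12.875 = 71.5.

71.5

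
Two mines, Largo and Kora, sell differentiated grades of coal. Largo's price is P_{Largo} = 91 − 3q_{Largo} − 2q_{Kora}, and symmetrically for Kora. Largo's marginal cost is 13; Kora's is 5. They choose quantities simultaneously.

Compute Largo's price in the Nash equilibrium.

Mine Largo's profit: π = q_{Largo}(91 − 3q_{Largo} − 2q_{Kora}) − 13q_{Largo}.
∂π/∂q_{Largo} = 78 − 6q_{Largo} − 2q_{Kora} = 0 ⇒ q_{Largo} = 13 − (1/3)q_{Kora}.
Similarly q_{Kora} = 43/3 − (1/3)q_{Largo}.
Plugging q_{Kora} into Largo's best response: q_{Largo} = 13 − (1/3)(43/3 − (1/3)q_{Largo}) ⇒ (8/9)q_{Largo} = 74/9, so q_{Largo} = 9.25.
Then q_{Kora} = 43/3 − (1/3)·9.25 = 11.25.
P_{Largo} = 91 − 3·9.25 − 2·11.25 = 40.75.

40.75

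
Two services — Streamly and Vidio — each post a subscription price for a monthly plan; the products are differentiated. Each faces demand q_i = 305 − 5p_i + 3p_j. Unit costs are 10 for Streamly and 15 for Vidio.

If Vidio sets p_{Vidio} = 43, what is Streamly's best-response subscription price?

Streamly's profit: π = (p_{Streamly} − 10)(305 − 5p_{Streamly} + 3p_{Vidio}).
∂π/∂p_{Streamly} = 355 − 10p_{Streamly} + 3p_{Vidio} = 0 ⇒ p_{Streamly} = 35.5 + 0.3p_{Vidio}.
At p_{Vidio} = 43: p_{Streamly} = 35.5 + 0.3·43 = 48.4.

48.4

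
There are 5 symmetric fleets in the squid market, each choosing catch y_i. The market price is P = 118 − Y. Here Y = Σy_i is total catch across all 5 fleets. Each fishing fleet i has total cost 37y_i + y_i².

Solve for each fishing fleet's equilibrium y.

A representative fishing fleet's profit is π_i = y_i(118 − Y) − 37y_i − y_i², with Y = y_i + Σ_{j≠i} y_j.
First-order condition: 81 − 4y_i − Σ_{j≠i} y_j = 0.
Imposing symmetry (y_j = y for all j) turns Σ_{j≠i} y_j into 4y, so 81 = 8y and y = 10.125.

10.125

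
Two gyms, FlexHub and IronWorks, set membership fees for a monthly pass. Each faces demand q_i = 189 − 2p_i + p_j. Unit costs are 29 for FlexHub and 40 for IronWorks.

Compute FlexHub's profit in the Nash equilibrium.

FlexHub's profit: π = (p_{FlexHub} − 29)(189 − 2p_{FlexHub} + p_{IronWorks}).
∂π/∂p_{FlexHub} = 247 − 4p_{FlexHub} + p_{IronWorks} = 0 ⇒ p_{FlexHub} = 61.75 + 0.25p_{IronWorks}.
Similarly p_{IronWorks} = 67.25 + 0.25p_{FlexHub}.
Solving the two reaction functions simultaneously: (1 − (0.25)(0.25))p_{FlexHub} = 61.75 + 0.25·67.25, so 0.9375p_{FlexHub} = 78.5625 and p_{FlexHub} = 83.8.
Then p_{IronWorks} = 67.25 + 0.25·83.8 = 88.2.
q_{FlexHub} = 189 − 2·83.8 + 88.2 = 109.6.
Profit = (83.8 − 29)·109.6 = 6006.08.

6006.08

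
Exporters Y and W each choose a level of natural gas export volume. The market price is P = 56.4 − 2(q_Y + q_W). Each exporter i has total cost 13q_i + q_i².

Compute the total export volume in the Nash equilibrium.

10.85

Exporter Y's profit: π = q_Y(56.4 − 2(q_Y + q_W)) − 13q_Y − q_Y².
∂π/∂q_Y = 43.4 − 6q_Y − 2q_W = 0, so q_Y = 217/30 − (1/3)q_W.
By symmetry q_W = q_Y; substituting into the reaction function, (4/3)q_Y = 217/30 and q_Y = 5.425.
Total export volume: 5.425 + 5.425 = 10.85.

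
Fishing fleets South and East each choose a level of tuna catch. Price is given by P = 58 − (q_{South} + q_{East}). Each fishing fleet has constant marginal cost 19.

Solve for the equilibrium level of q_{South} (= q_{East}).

13

Fishing fleet South's profit: π = q_{South}(58 − (q_{South} + q_{East})) − 19q_{South}.
∂π/∂q_{South} = 39 − 2q_{South} − q_{East} = 0, so q_{South} = 19.5 − 0.5q_{East}.
Setting q_{South} = q_{East} in the reaction function: q_{South} = 19.5 − 0.5q_{South}, so q_{South} = 19.5 / 1.5 = 13.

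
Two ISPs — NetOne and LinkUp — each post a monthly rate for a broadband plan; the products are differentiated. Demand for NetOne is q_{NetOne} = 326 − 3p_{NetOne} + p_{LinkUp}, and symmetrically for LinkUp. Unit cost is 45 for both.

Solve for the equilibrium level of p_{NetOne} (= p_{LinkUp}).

92.2

NetOne's profit: π = (p_{NetOne} − 45)(326 − 3p_{NetOne} + p_{LinkUp}).
∂π/∂p_{NetOne} = 461 − 6p_{NetOne} + p_{LinkUp} = 0 ⇒ p_{NetOne} = 461/6 + (1/6)p_{LinkUp}.
By symmetry p_{LinkUp} = p_{NetOne}; substituting into the reaction function, (5/6)p_{NetOne} = 461/6 and p_{NetOne} = 92.2.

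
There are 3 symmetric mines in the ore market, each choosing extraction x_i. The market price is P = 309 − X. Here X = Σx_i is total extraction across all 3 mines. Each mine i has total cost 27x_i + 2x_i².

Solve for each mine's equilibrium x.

35.25

A representative mine's profit is π_i = x_i(309 − X) − 27x_i − 2x_i², with X = x_i + Σ_{j≠i} x_j.
First-order condition: 282 − 6x_i − Σ_{j≠i} x_j = 0.
Imposing symmetry (x_j = x for all j) turns Σ_{j≠i} x_j into 2x, so 282 = 8x and x = 35.25.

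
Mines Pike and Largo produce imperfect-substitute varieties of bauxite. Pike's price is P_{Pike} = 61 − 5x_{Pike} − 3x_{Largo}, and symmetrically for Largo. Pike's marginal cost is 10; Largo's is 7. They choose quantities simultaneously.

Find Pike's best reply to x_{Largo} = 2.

Mine Pike's profit: π = x_{Pike}(61 − 5x_{Pike} − 3x_{Largo}) − 10x_{Pike}.
∂π/∂x_{Pike} = 51 − 10x_{Pike} − 3x_{Largo} = 0 ⇒ x_{Pike} = 5.1 − 0.3x_{Largo}.
At x_{Largo} = 2: x_{Pike} = 5.1 − 0.3·2 = 4.5.

4.5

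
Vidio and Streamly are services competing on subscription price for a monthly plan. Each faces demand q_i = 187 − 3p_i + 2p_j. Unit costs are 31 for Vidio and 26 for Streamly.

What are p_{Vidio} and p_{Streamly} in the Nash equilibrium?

Vidio's profit: π = (p_{Vidio} − 31)(187 − 3p_{Vidio} + 2p_{Streamly}).
∂π/∂p_{Vidio} = 280 − 6p_{Vidio} + 2p_{Streamly} = 0 ⇒ p_{Vidio} = 140/3 + (1/3)p_{Streamly}.
Similarly p_{Streamly} = 265/6 + (1/3)p_{Vidio}.
Plugging p_{Streamly} into Vidio's best response: p_{Vidio} = 140/3 + (1/3)(265/6 + (1/3)p_{Vidio}) ⇒ (8/9)p_{Vidio} = 1105/18, so p_{Vidio} = 69.0625.
Then p_{Streamly} = 265/6 + (1/3)·69.0625 = 67.1875.

69.0625, 67.1875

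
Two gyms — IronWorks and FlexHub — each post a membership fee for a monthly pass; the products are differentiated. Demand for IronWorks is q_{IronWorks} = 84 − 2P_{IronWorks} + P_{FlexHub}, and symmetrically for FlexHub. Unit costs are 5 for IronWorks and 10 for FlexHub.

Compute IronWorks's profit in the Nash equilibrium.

IronWorks's profit: π = (P_{IronWorks} − 5)(84 − 2P_{IronWorks} + P_{FlexHub}).
∂π/∂P_{IronWorks} = 94 − 4P_{IronWorks} + P_{FlexHub} = 0 ⇒ P_{IronWorks} = 23.5 + 0.25P_{FlexHub}.
Similarly P_{FlexHub} = 26 + 0.25P_{IronWorks}.
Solving the two reaction functions simultaneously: (1 − (0.25)(0.25))P_{IronWorks} = 23.5 + 0.25·26, so 0.9375P_{IronWorks} = 30 and P_{IronWorks} = 32.
Then P_{FlexHub} = 26 + 0.25·32 = 34.
q_{IronWorks} = 84 − 2·32 + 34 = 54.
Profit = (32 − 5)·54 = 1458.

1458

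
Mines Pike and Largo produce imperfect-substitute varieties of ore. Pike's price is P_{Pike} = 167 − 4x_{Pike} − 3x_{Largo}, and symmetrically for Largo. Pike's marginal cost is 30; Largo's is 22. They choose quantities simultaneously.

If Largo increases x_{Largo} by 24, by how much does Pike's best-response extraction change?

-9

Mine Pike's profit: π = x_{Pike}(167 − 4x_{Pike} − 3x_{Largo}) − 30x_{Pike}.
∂π/∂x_{Pike} = 137 − 8x_{Pike} − 3x_{Largo} = 0 ⇒ x_{Pike} = 17.125 − 0.375x_{Largo}.
The reaction-function slope is −0.375, so a 24-unit rise in x_{Largo} moves x_{Pike} by −0.375 × 24 = −9. Pike's best response falls — the actions are strategic substitutes.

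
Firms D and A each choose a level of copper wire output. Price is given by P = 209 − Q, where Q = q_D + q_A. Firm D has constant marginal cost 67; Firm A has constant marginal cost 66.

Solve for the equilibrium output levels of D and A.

47, 48

Firm D's profit: π = q_D(209 − (q_D + q_A)) − 67q_D.
∂π/∂q_D = 142 − 2q_D − q_A = 0, so q_D = 71 − 0.5q_A.
By the same steps for A: q_A = 71.5 − 0.5q_D.
Solving the two reaction functions simultaneously: (1 − (−0.5)(−0.5))q_D = 71 − 0.5·71.5, so 0.75q_D = 35.25 and q_D = 47.
Then q_A = 71.5 − 0.5·47 = 48.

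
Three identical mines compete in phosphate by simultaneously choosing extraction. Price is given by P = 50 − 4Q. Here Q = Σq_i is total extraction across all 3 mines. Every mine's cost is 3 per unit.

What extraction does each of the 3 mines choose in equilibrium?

A representative mine's profit is π_i = q_i(50 − 4Q) − 3q_i, with Q = q_i + Σ_{j≠i} q_j.
First-order condition: 47 − 8q_i − 4Σ_{j≠i} q_j = 0.
In a symmetric equilibrium every mine chooses the same q, so Σ_{j≠i} q_j = 2q. The condition becomes 47 − 16q = 0, giving q = 47/16 = 2.9375.

2.9375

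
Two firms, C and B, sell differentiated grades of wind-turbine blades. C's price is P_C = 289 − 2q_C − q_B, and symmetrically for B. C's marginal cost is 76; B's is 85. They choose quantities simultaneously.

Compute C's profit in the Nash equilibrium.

3732.48

Firm C's profit: π = q_C(289 − 2q_C − q_B) − 76q_C.
∂π/∂q_C = 213 − 4q_C − q_B = 0 ⇒ q_C = 53.25 − 0.25q_B.
Similarly q_B = 51 − 0.25q_C.
Substituting the second reaction function into the first: q_C = 53.25 − 0.25(51 − 0.25q_C), which gives 0.9375q_C = 40.5 ⇒ q_C = 43.2.
Then q_B = 51 − 0.25·43.2 = 40.2.
P_C = 289 − 2·43.2 − 40.2 = 162.4.
Profit = (162.4 − 76)·43.2 = 3732.48.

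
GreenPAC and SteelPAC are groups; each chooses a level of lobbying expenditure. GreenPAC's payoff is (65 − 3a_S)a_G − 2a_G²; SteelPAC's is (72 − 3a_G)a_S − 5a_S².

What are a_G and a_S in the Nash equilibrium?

Expanding GreenPAC's payoff: 65a_G − 3a_Sa_G − 2a_G².
∂π/∂a_G = 65 − 3a_S − 4a_G = 0, so a_G = 16.25 − 0.75a_S.
Likewise for SteelPAC: a_S = 7.2 − 0.3a_G.
Solving the two reaction functions simultaneously: (1 − (−0.75)(−0.3))a_G = 16.25 − 0.75·7.2, so 0.775a_G = 10.85 and a_G = 14.
Then a_S = 7.2 − 0.3·14 = 3.

14, 3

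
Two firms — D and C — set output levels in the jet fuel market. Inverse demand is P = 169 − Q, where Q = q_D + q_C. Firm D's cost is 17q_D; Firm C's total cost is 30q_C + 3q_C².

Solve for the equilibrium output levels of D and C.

Firm D's profit: π = q_D(169 − (q_D + q_C)) − 17q_D.
∂π/∂q_D = 152 − 2q_D − q_C = 0, so q_D = 76 − 0.5q_C.
For C: ∂π/∂q_C = 139 − 8q_C − q_D = 0 ⇒ q_C = 17.375 − 0.125q_D.
Solving the two reaction functions simultaneously: (1 − (−0.5)(−0.125))q_D = 76 − 0.5·17.375, so 0.9375q_D = 67.3125 and q_D = 71.8.
Then q_C = 17.375 − 0.125·71.8 = 8.4.

71.8, 8.4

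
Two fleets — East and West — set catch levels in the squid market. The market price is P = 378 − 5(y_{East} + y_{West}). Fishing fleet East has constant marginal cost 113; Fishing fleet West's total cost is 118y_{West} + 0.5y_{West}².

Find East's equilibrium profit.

Fishing fleet East's profit: π = y_{East}(378 − 5(y_{East} + y_{West})) − 113y_{East}.
∂π/∂y_{East} = 265 − 10y_{East} − 5y_{West} = 0, so y_{East} = 26.5 − 0.5y_{West}.
For West: ∂π/∂y_{West} = 260 − 11y_{West} − 5y_{East} = 0 ⇒ y_{West} = 260/11 − (5/11)y_{East}.
Solving the two reaction functions simultaneously: (1 − (−0.5)(−5/11))y_{East} = 26.5 − 0.5·(260/11), so (17/22)y_{East} = 323/22 and y_{East} = 19.
Then y_{West} = 260/11 − (5/11)·19 = 15.
Price P = 378 − 5·34 = 208.
East's profit: (208 − 113)·19 = 1805.

1805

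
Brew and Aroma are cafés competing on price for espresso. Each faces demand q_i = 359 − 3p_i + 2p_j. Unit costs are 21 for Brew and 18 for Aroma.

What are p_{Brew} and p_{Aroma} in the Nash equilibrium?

104.9375, 103.8125

Brew's profit: π = (p_{Brew} − 21)(359 − 3p_{Brew} + 2p_{Aroma}).
∂π/∂p_{Brew} = 422 − 6p_{Brew} + 2p_{Aroma} = 0 ⇒ p_{Brew} = 211/3 + (1/3)p_{Aroma}.
Similarly p_{Aroma} = 413/6 + (1/3)p_{Brew}.
Substituting the second reaction function into the first: p_{Brew} = 211/3 + (1/3)(413/6 + (1/3)p_{Brew}), which gives (8/9)p_{Brew} = 1679/18 ⇒ p_{Brew} = 104.9375.
Then p_{Aroma} = 413/6 + (1/3)·104.9375 = 103.8125.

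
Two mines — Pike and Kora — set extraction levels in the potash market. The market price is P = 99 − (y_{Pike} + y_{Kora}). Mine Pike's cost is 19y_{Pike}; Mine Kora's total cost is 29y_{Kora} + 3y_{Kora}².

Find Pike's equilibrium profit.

1444

Mine Pike's profit: π = y_{Pike}(99 − (y_{Pike} + y_{Kora})) − 19y_{Pike}.
∂π/∂y_{Pike} = 80 − 2y_{Pike} − y_{Kora} = 0, so y_{Pike} = 40 − 0.5y_{Kora}.
For Kora: ∂π/∂y_{Kora} = 70 − 8y_{Kora} − y_{Pike} = 0 ⇒ y_{Kora} = 8.75 − 0.125y_{Pike}.
Plugging y_{Kora} into Pike's best response: y_{Pike} = 40 − 0.5(8.75 − 0.125y_{Pike}) ⇒ 0.9375y_{Pike} = 35.625, so y_{Pike} = 38.
Then y_{Kora} = 8.75 − 0.125·38 = 4.
Price P = 99 − 42 = 57.
Pike's profit: (57 − 19)·38 = 1444.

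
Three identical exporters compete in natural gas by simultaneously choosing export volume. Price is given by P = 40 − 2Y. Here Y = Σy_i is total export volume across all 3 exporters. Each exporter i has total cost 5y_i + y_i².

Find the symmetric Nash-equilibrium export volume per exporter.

3.5

A representative exporter's profit is π_i = y_i(40 − 2Y) − 5y_i − y_i², with Y = y_i + Σ_{j≠i} y_j.
First-order condition: 35 − 6y_i − 2Σ_{j≠i} y_j = 0.
In a symmetric equilibrium every exporter chooses the same y, so Σ_{j≠i} y_j = 2y. The condition becomes 35 − 10y = 0, giving y = 35/10 = 3.5.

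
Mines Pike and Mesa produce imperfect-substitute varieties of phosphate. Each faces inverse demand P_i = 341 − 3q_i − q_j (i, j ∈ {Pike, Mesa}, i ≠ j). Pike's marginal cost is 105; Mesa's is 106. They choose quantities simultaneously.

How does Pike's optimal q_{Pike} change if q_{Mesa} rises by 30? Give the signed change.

Mine Pike's profit: π = q_{Pike}(341 − 3q_{Pike} − q_{Mesa}) − 105q_{Pike}.
∂π/∂q_{Pike} = 236 − 6q_{Pike} − q_{Mesa} = 0 ⇒ q_{Pike} = 118/3 − (1/6)q_{Mesa}.
The reaction-function slope is −1/6, so a 30-unit rise in q_{Mesa} moves q_{Pike} by −1/6 × 30 = −5. Pike's best response falls — the actions are strategic substitutes.

-5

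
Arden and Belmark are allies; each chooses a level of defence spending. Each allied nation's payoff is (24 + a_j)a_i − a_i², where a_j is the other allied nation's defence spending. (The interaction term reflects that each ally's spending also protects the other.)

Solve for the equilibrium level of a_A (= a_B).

24

Arden's payoff is (24 + a_B)a_A − a_A².
∂π/∂a_A = 24 + a_B − 2a_A = 0, so a_A = 12 + 0.5a_B.
Setting a_A = a_B in the reaction function: a_A = 12 + 0.5a_A, so a_A = 12 / 0.5 = 24.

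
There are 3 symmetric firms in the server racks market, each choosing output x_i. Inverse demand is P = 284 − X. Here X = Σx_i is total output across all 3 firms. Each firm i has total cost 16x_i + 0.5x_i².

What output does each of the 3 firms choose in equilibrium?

A representative firm's profit is π_i = x_i(284 − X) − 16x_i − 0.5x_i², with X = x_i + Σ_{j≠i} x_j.
First-order condition: 268 − 3x_i − Σ_{j≠i} x_j = 0.
In a symmetric equilibrium every firm chooses the same x, so Σ_{j≠i} x_j = 2x. The condition becomes 268 − 5x = 0, giving x = 268/5 = 53.6.

53.6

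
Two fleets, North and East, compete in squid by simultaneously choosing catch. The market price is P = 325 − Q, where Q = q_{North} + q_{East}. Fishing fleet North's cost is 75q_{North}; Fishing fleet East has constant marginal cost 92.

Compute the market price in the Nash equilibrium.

164

Fishing fleet North's profit: π = q_{North}(325 − (q_{North} + q_{East})) − 75q_{North}.
∂π/∂q_{North} = 250 − 2q_{North} − q_{East} = 0, so q_{North} = 125 − 0.5q_{East}.
By the same steps for East: q_{East} = 116.5 − 0.5q_{North}.
Plugging q_{East} into North's best response: q_{North} = 125 − 0.5(116.5 − 0.5q_{North}) ⇒ 0.75q_{North} = 66.75, so q_{North} = 89.
Then q_{East} = 116.5 − 0.5·89 = 72.
Equilibrium price: P = 325 − 161 = 164.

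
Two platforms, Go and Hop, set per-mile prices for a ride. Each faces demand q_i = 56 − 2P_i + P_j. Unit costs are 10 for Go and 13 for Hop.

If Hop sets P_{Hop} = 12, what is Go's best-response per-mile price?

22

Go's profit: π = (P_{Go} − 10)(56 − 2P_{Go} + P_{Hop}).
∂π/∂P_{Go} = 76 − 4P_{Go} + P_{Hop} = 0 ⇒ P_{Go} = 19 + 0.25P_{Hop}.
At P_{Hop} = 12: P_{Go} = 19 + 0.25·12 = 22.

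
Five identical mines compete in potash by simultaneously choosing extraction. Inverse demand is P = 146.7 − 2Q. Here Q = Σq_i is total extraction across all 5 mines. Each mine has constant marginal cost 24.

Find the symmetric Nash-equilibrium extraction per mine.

10.225

A representative mine's profit is π_i = q_i(146.7 − 2Q) − 24q_i, with Q = q_i + Σ_{j≠i} q_j.
First-order condition: 122.7 − 4q_i − 2Σ_{j≠i} q_j = 0.
In a symmetric equilibrium every mine chooses the same q, so Σ_{j≠i} q_j = 4q. The condition becomes 122.7 − 12q = 0, giving q = 122.7/12 = 10.225.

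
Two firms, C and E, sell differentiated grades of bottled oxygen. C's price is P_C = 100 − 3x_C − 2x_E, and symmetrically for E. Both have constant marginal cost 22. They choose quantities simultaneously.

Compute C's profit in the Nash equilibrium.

Firm C's profit: π = x_C(100 − 3x_C − 2x_E) − 22x_C.
∂π/∂x_C = 78 − 6x_C − 2x_E = 0 ⇒ x_C = 13 − (1/3)x_E.
The game is symmetric, so in equilibrium x_E = x_C: the reaction function gives (4/3)x_C = 13, hence x_C = 9.75.
P_C = 100 − 3·9.75 − 2·9.75 = 51.25.
Profit = (51.25 − 22)·9.75 = 285.1875.

285.1875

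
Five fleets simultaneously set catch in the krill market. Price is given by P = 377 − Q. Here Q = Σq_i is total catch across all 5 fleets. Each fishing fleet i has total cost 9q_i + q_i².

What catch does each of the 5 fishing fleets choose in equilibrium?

46

A representative fishing fleet's profit is π_i = q_i(377 − Q) − 9q_i − q_i², with Q = q_i + Σ_{j≠i} q_j.
First-order condition: 368 − 4q_i − Σ_{j≠i} q_j = 0.
With identical fishing fleets, set every q_j = q: then 368 − 4q − 4q = 0, i.e. q = 368/8 = 46.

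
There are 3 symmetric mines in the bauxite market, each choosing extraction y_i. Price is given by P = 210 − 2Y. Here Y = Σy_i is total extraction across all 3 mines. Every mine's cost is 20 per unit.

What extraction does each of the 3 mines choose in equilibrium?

23.75

A representative mine's profit is π_i = y_i(210 − 2Y) − 20y_i, with Y = y_i + Σ_{j≠i} y_j.
First-order condition: 190 − 4y_i − 2Σ_{j≠i} y_j = 0.
Imposing symmetry (y_j = y for all j) turns Σ_{j≠i} y_j into 2y, so 190 = 8y and y = 23.75.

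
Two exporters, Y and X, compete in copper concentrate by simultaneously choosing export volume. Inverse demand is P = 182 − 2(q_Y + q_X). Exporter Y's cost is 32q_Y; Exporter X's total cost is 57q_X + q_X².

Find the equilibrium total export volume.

42.5

Exporter Y's profit: π = q_Y(182 − 2(q_Y + q_X)) − 32q_Y.
∂π/∂q_Y = 150 − 4q_Y − 2q_X = 0, so q_Y = 37.5 − 0.5q_X.
For X: ∂π/∂q_X = 125 − 6q_X − 2q_Y = 0 ⇒ q_X = 125/6 − (1/3)q_Y.
Plugging q_X into Y's best response: q_Y = 37.5 − 0.5(125/6 − (1/3)q_Y) ⇒ (5/6)q_Y = 325/12, so q_Y = 32.5.
Then q_X = 125/6 − (1/3)·32.5 = 10.
Total export volume: 32.5 + 10 = 42.5.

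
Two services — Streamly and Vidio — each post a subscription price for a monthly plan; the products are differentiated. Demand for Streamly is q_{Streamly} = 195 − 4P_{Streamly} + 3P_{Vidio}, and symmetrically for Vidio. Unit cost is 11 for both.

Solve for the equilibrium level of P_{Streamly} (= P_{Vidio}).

Streamly's profit: π = (P_{Streamly} − 11)(195 − 4P_{Streamly} + 3P_{Vidio}).
∂π/∂P_{Streamly} = 239 − 8P_{Streamly} + 3P_{Vidio} = 0 ⇒ P_{Streamly} = 29.875 + 0.375P_{Vidio}.
By symmetry P_{Vidio} = P_{Streamly}; substituting into the reaction function, 0.625P_{Streamly} = 29.875 and P_{Streamly} = 47.8.

47.8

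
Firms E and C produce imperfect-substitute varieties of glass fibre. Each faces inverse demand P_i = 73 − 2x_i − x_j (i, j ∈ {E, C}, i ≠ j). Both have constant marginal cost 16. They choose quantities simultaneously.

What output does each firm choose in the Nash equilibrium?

Firm E's profit: π = x_E(73 − 2x_E − x_C) − 16x_E.
∂π/∂x_E = 57 − 4x_E − x_C = 0 ⇒ x_E = 14.25 − 0.25x_C.
The game is symmetric, so in equilibrium x_C = x_E: the reaction function gives 1.25x_E = 14.25, hence x_E = 11.4.

11.4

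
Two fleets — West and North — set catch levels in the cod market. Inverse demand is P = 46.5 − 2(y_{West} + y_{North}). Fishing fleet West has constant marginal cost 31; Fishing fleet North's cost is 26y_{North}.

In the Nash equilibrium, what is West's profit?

6.125

Fishing fleet West's profit: π = y_{West}(46.5 − 2(y_{West} + y_{North})) − 31y_{West}.
∂π/∂y_{West} = 15.5 − 4y_{West} − 2y_{North} = 0, so y_{West} = 3.875 − 0.5y_{North}.
By the same steps for North: y_{North} = 5.125 − 0.5y_{West}.
Plugging y_{North} into West's best response: y_{West} = 3.875 − 0.5(5.125 − 0.5y_{West}) ⇒ 0.75y_{West} = 1.3125, so y_{West} = 1.75.
Then y_{North} = 5.125 − 0.5·1.75 = 4.25.
Price P = 46.5 − 2·6 = 34.5.
West's profit: (34.5 − 31)·1.75 = 6.125.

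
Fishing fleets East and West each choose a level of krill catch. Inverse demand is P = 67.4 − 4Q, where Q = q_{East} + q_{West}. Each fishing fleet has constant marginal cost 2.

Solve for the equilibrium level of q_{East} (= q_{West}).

5.45

Fishing fleet East's profit: π = q_{East}(67.4 − 4(q_{East} + q_{West})) − 2q_{East}.
∂π/∂q_{East} = 65.4 − 8q_{East} − 4q_{West} = 0, so q_{East} = 8.175 − 0.5q_{West}.
The game is symmetric, so in equilibrium q_{West} = q_{East}: the reaction function gives 1.5q_{East} = 8.175, hence q_{East} = 5.45.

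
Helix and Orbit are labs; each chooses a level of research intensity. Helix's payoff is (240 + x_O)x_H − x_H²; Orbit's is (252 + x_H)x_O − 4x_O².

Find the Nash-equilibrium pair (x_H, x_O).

144.8, 49.6

Expanding Helix's payoff: 240x_H + x_Ox_H − x_H².
∂π/∂x_H = 240 + x_O − 2x_H = 0, so x_H = 120 + 0.5x_O.
Likewise for Orbit: x_O = 31.5 + 0.125x_H.
Substituting the second reaction function into the first: x_H = 120 + 0.5(31.5 + 0.125x_H), which gives 0.9375x_H = 135.75 ⇒ x_H = 144.8.
Then x_O = 31.5 + 0.125·144.8 = 49.6.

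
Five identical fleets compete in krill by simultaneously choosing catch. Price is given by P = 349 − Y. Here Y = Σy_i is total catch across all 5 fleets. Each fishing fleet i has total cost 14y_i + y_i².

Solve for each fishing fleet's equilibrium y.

A representative fishing fleet's profit is π_i = y_i(349 − Y) − 14y_i − y_i², with Y = y_i + Σ_{j≠i} y_j.
First-order condition: 335 − 4y_i − Σ_{j≠i} y_j = 0.
In a symmetric equilibrium every fishing fleet chooses the same y, so Σ_{j≠i} y_j = 4y. The condition becomes 335 − 8y = 0, giving y = 335/8 = 41.875.

41.875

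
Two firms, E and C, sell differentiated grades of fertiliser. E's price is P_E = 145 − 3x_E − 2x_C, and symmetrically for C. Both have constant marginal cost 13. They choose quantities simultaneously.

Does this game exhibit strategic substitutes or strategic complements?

Firm E's profit: π = x_E(145 − 3x_E − 2x_C) − 13x_E.
∂π/∂x_E = 132 − 6x_E − 2x_C = 0 ⇒ x_E = 22 − (1/3)x_C.
The best-response slope dx_E/dx_C = −1/3 < 0: the reaction function is downward-sloping, so the choices are strategic substitutes.

strategic substitutes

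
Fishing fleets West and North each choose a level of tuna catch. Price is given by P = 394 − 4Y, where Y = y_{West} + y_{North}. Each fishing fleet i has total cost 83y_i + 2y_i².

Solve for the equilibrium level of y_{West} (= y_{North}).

Fishing fleet West's profit: π = y_{West}(394 − 4(y_{West} + y_{North})) − 83y_{West} − 2y_{West}².
∂π/∂y_{West} = 311 − 12y_{West} − 4y_{North} = 0, so y_{West} = 311/12 − (1/3)y_{North}.
By symmetry y_{North} = y_{West}; substituting into the reaction function, (4/3)y_{West} = 311/12 and y_{West} = 19.4375.

19.4375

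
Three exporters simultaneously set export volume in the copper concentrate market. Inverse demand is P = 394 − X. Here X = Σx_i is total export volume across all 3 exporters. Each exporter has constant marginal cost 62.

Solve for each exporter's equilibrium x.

83

A representative exporter's profit is π_i = x_i(394 − X) − 62x_i, with X = x_i + Σ_{j≠i} x_j.
First-order condition: 332 − 2x_i − Σ_{j≠i} x_j = 0.
Imposing symmetry (x_j = x for all j) turns Σ_{j≠i} x_j into 2x, so 332 = 4x and x = 83.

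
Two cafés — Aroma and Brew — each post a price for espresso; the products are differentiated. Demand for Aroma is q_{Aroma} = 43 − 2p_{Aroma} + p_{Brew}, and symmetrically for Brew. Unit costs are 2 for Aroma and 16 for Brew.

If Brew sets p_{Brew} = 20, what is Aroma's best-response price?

Aroma's profit: π = (p_{Aroma} − 2)(43 − 2p_{Aroma} + p_{Brew}).
∂π/∂p_{Aroma} = 47 − 4p_{Aroma} + p_{Brew} = 0 ⇒ p_{Aroma} = 11.75 + 0.25p_{Brew}.
At p_{Brew} = 20: p_{Aroma} = 11.75 + 0.25·20 = 16.75.

16.75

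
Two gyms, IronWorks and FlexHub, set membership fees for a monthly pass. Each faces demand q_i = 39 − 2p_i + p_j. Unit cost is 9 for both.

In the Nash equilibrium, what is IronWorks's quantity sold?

IronWorks's profit: π = (p_{IronWorks} − 9)(39 − 2p_{IronWorks} + p_{FlexHub}).
∂π/∂p_{IronWorks} = 57 − 4p_{IronWorks} + p_{FlexHub} = 0 ⇒ p_{IronWorks} = 14.25 + 0.25p_{FlexHub}.
The game is symmetric, so in equilibrium p_{FlexHub} = p_{IronWorks}: the reaction function gives 0.75p_{IronWorks} = 14.25, hence p_{IronWorks} = 19.
q_{IronWorks} = 39 − 2·19 + 19 = 20.

20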